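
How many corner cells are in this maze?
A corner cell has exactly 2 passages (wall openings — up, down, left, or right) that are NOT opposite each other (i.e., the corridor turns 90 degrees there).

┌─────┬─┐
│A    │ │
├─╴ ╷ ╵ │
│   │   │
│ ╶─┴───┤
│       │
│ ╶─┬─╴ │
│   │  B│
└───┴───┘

Counting corner cells (2 non-opposite passages):
Total corners: 8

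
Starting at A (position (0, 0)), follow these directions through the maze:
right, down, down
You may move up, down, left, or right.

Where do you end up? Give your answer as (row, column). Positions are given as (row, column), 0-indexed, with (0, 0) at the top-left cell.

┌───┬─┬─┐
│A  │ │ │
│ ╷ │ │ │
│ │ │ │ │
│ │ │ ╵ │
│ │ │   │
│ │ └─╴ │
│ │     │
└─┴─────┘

Following directions step by step:
Start: (0, 0)
  right: (0, 0) → (0, 1)
  down: (0, 1) → (1, 1)
  down: (1, 1) → (2, 1)
Final position: (2, 1)

Path taken:

┌───┬─┬─┐
│A ↓│ │ │
│ ╷ │ │ │
│ │↓│ │ │
│ │ │ ╵ │
│ │B│   │
│ │ └─╴ │
│ │     │
└─┴─────┘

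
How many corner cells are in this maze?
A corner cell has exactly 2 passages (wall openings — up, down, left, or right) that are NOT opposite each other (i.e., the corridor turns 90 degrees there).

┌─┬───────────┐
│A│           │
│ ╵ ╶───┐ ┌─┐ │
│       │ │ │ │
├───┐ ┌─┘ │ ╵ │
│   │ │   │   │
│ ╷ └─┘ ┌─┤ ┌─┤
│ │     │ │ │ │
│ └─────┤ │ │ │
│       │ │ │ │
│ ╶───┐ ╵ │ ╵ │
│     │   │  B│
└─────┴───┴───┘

Counting corner cells (2 non-opposite passages):
Total corners: 16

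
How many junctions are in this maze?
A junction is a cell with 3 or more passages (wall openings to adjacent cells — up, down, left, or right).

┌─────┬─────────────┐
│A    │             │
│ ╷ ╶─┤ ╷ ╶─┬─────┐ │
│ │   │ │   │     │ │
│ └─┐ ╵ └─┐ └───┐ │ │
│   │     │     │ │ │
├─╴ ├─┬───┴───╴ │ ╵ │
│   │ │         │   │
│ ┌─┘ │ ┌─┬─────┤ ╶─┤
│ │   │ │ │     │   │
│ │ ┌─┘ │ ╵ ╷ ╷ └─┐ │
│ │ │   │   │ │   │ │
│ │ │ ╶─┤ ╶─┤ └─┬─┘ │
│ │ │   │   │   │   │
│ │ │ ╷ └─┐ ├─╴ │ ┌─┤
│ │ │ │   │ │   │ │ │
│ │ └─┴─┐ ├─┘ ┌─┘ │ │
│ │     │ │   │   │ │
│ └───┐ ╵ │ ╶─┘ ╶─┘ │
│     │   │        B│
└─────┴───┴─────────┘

Checking each cell for number of passages:

Junctions found (3+ passages):
  (0, 1): 3 passages
  (0, 4): 3 passages
  (2, 3): 3 passages
  (3, 8): 3 passages
  (4, 6): 3 passages
  (5, 4): 3 passages
  (6, 2): 3 passages
  (9, 7): 3 passages
Total junctions: 8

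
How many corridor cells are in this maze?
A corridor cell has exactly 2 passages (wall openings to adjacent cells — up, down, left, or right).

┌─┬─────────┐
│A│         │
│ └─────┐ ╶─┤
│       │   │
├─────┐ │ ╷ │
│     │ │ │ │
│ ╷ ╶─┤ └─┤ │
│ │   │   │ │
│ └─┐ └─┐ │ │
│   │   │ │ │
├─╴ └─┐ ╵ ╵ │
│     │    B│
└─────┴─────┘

Counting cells with exactly 2 passages:
Total corridor cells: 24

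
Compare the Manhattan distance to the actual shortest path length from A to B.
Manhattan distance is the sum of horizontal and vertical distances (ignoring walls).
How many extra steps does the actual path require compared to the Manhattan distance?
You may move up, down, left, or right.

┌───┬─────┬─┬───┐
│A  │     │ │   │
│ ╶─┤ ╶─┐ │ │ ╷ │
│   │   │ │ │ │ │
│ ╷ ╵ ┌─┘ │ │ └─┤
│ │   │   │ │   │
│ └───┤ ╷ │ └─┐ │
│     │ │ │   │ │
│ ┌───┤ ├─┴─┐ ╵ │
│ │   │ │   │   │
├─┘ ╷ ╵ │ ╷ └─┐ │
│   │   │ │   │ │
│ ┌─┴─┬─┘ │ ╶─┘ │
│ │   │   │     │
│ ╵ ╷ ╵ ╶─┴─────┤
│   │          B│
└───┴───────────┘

Manhattan distance: |7 - 0| + |7 - 0| = 14
Actual path length: 30
Extra steps: 30 - 14 = 16

Solution:

┌───┬─────┬─┬───┐
│A  │↱ → ↓│ │   │
│ ╶─┤ ╶─┐ │ │ ╷ │
│↳ ↓│↑  │↓│ │ │ │
│ ╷ ╵ ┌─┘ │ │ └─┤
│ │↳ ↑│↓ ↲│ │   │
│ └───┤ ╷ │ └─┐ │
│     │↓│ │   │ │
│ ┌───┤ ├─┴─┐ ╵ │
│ │↓ ↰│↓│   │   │
├─┘ ╷ ╵ │ ╷ └─┐ │
│↓ ↲│↑ ↲│ │   │ │
│ ┌─┴─┬─┘ │ ╶─┘ │
│↓│↱ ↓│   │     │
│ ╵ ╷ ╵ ╶─┴─────┤
│↳ ↑│↳ → → → → B│
└───┴───────────┘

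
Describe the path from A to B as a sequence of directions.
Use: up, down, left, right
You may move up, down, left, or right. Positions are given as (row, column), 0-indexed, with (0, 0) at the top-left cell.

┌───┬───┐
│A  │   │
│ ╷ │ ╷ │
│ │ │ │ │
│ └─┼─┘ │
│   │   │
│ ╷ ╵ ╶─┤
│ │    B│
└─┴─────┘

Finding the path and converting it to directions:
Path through cells: (0,0) → (1,0) → (2,0) → (2,1) → (3,1) → (3,2) → (3,3)
Directions: down, down, right, down, right, right

Solution:

┌───┬───┐
│A  │   │
│ ╷ │ ╷ │
│↓│ │ │ │
│ └─┼─┘ │
│↳ ↓│   │
│ ╷ ╵ ╶─┤
│ │↳ → B│
└─┴─────┘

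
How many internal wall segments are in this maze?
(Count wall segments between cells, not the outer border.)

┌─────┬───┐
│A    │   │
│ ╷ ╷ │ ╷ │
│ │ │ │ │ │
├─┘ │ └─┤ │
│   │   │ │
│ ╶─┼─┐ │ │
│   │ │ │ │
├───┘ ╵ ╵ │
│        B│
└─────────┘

Counting internal wall segments:
Total internal walls: 16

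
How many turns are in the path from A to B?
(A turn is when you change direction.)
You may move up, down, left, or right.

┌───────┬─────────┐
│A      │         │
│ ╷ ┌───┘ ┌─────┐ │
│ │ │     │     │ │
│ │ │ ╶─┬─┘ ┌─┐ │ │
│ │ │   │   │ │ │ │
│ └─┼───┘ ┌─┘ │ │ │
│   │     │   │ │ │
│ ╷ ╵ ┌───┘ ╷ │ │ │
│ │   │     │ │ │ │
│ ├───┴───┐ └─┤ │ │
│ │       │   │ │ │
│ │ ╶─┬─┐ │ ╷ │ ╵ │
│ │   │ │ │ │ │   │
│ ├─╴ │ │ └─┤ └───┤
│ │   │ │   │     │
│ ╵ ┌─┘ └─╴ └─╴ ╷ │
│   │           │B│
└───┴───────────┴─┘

Directions: down, down, down, down, down, down, down, down, right, up, right, up, left, up, right, right, right, down, down, right, down, right, right, up, right, down
Number of turns: 14

Solution:

┌───────┬─────────┐
│A      │         │
│ ╷ ┌───┘ ┌─────┐ │
│↓│ │     │     │ │
│ │ │ ╶─┬─┘ ┌─┐ │ │
│↓│ │   │   │ │ │ │
│ └─┼───┘ ┌─┘ │ │ │
│↓  │     │   │ │ │
│ ╷ ╵ ┌───┘ ╷ │ │ │
│↓│   │     │ │ │ │
│ ├───┴───┐ └─┤ │ │
│↓│↱ → → ↓│   │ │ │
│ │ ╶─┬─┐ │ ╷ │ ╵ │
│↓│↑ ↰│ │↓│ │ │   │
│ ├─╴ │ │ └─┤ └───┤
│↓│↱ ↑│ │↳ ↓│  ↱ ↓│
│ ╵ ┌─┘ └─╴ └─╴ ╷ │
│↳ ↑│      ↳ → ↑│B│
└───┴───────────┴─┘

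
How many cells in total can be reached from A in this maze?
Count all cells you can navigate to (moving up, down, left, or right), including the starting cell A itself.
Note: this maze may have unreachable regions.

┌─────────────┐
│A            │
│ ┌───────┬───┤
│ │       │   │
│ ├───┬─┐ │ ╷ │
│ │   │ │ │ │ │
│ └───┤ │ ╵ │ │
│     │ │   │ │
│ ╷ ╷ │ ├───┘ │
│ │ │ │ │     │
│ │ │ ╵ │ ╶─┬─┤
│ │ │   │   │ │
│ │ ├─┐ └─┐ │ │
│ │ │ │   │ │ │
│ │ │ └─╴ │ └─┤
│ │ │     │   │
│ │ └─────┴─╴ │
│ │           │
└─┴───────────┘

Using BFS/flood-fill to find all reachable cells from A:
Maze size: 9 × 7 = 63 total cells
4 cell(s) are walled off and cannot be reached from A.
Reachable cells: 59

Reachable region (· marks reachable cells):

┌─────────────┐
│A · · · · · ·│
│ ┌───────┬───┤
│·│· · · ·│· ·│
│ ├───┬─┐ │ ╷ │
│·│   │·│·│·│·│
│ └───┤ │ ╵ │ │
│· · ·│·│· ·│·│
│ ╷ ╷ │ ├───┘ │
│·│·│·│·│· · ·│
│ │ │ ╵ │ ╶─┬─┤
│·│·│· ·│· ·│ │
│ │ ├─┐ └─┐ │ │
│·│·│·│· ·│·│ │
│ │ │ └─╴ │ └─┤
│·│·│· · ·│· ·│
│ │ └─────┴─╴ │
│·│· · · · · ·│
└─┴───────────┘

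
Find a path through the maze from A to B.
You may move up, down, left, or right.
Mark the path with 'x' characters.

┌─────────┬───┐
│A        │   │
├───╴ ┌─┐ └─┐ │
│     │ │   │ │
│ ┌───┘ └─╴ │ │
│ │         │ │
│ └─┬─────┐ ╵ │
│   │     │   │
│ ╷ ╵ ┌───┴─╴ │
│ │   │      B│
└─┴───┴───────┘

Finding the shortest path through the maze:
Path length: 10 steps
Directions: right → right → right → right → down → right → down → down → right → down

Solution:

┌─────────┬───┐
│A x x x x│   │
├───╴ ┌─┐ └─┐ │
│     │ │x x│ │
│ ┌───┘ └─╴ │ │
│ │        x│ │
│ └─┬─────┐ ╵ │
│   │     │x x│
│ ╷ ╵ ┌───┴─╴ │
│ │   │      B│
└─┴───┴───────┘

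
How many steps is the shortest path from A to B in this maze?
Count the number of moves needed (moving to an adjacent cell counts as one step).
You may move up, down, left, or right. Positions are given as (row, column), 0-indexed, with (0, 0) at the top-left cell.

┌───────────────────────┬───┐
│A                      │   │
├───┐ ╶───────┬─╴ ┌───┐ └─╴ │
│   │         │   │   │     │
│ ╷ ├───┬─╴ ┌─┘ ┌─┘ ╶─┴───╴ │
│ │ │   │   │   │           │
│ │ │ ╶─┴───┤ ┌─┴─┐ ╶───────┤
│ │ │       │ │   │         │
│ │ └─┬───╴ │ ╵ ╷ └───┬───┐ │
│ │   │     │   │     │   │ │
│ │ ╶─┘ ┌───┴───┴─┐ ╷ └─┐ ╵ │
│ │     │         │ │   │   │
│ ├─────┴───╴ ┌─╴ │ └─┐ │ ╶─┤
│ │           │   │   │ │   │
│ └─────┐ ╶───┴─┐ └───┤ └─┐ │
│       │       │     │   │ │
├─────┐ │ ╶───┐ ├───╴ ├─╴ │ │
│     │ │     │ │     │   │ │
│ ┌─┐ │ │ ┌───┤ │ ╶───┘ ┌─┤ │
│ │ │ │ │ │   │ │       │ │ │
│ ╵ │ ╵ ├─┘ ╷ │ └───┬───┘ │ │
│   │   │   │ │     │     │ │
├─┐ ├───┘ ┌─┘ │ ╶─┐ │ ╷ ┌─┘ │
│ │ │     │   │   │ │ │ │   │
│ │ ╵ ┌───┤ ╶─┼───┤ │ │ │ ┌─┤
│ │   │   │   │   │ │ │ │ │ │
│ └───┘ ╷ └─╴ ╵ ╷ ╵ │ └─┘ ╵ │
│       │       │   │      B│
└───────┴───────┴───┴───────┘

Using BFS to find shortest path:
Start: (0, 0), End: (13, 13)
Path found:
(0,0) → (0,1) → (0,2) → (0,3) → (0,4) → (0,5) → (0,6) → (0,7) → (0,8) → (0,9) → (0,10) → (0,11) → (1,11) → (1,12) → (1,13) → (2,13) → (2,12) → (2,11) → (2,10) → (2,9) → (3,9) → (3,10) → (3,11) → (3,12) → (3,13) → (4,13) → (5,13) → (5,12) → (6,12) → (6,13) → (7,13) → (8,13) → (9,13) → (10,13) → (11,13) → (11,12) → (12,12) → (13,12) → (13,13)
Number of steps: 38

Solution:

┌───────────────────────┬───┐
│A → → → → → → → → → → ↓│   │
├───┐ ╶───────┬─╴ ┌───┐ └─╴ │
│   │         │   │   │↳ → ↓│
│ ╷ ├───┬─╴ ┌─┘ ┌─┘ ╶─┴───╴ │
│ │ │   │   │   │  ↓ ← ← ← ↲│
│ │ │ ╶─┴───┤ ┌─┴─┐ ╶───────┤
│ │ │       │ │   │↳ → → → ↓│
│ │ └─┬───╴ │ ╵ ╷ └───┬───┐ │
│ │   │     │   │     │   │↓│
│ │ ╶─┘ ┌───┴───┴─┐ ╷ └─┐ ╵ │
│ │     │         │ │   │↓ ↲│
│ ├─────┴───╴ ┌─╴ │ └─┐ │ ╶─┤
│ │           │   │   │ │↳ ↓│
│ └─────┐ ╶───┴─┐ └───┤ └─┐ │
│       │       │     │   │↓│
├─────┐ │ ╶───┐ ├───╴ ├─╴ │ │
│     │ │     │ │     │   │↓│
│ ┌─┐ │ │ ┌───┤ │ ╶───┘ ┌─┤ │
│ │ │ │ │ │   │ │       │ │↓│
│ ╵ │ ╵ ├─┘ ╷ │ └───┬───┘ │ │
│   │   │   │ │     │     │↓│
├─┐ ├───┘ ┌─┘ │ ╶─┐ │ ╷ ┌─┘ │
│ │ │     │   │   │ │ │ │↓ ↲│
│ │ ╵ ┌───┤ ╶─┼───┤ │ │ │ ┌─┤
│ │   │   │   │   │ │ │ │↓│ │
│ └───┘ ╷ └─╴ ╵ ╷ ╵ │ └─┘ ╵ │
│       │       │   │    ↳ B│
└───────┴───────┴───┴───────┘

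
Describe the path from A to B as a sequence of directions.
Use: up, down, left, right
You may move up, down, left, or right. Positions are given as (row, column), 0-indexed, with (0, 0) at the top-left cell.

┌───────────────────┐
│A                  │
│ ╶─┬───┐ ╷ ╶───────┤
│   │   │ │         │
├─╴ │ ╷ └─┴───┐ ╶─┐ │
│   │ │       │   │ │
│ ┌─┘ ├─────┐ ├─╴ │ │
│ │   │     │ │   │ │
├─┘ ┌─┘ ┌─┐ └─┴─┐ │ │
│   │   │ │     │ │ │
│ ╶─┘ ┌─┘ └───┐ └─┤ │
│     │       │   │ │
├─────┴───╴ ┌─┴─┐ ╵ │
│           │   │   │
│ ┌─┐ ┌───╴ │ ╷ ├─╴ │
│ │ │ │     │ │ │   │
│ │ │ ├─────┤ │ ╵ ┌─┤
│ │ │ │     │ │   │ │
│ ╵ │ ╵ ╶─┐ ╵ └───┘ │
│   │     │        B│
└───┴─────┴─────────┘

Finding the path and converting it to directions:
Path through cells: (0,0) → (0,1) → (0,2) → (0,3) → (0,4) → (0,5) → (1,5) → (1,6) → (1,7) → (1,8) → (1,9) → (2,9) → (3,9) → (4,9) → (5,9) → (6,9) → (7,9) → (7,8) → (8,8) → (8,7) → (7,7) → (6,7) → (6,6) → (7,6) → (8,6) → (9,6) → (9,7) → (9,8) → (9,9)
Directions: right, right, right, right, right, down, right, right, right, right, down, down, down, down, down, down, left, down, left, up, up, left, down, down, down, right, right, right

Solution:

┌───────────────────┐
│A → → → → ↓        │
│ ╶─┬───┐ ╷ ╶───────┤
│   │   │ │↳ → → → ↓│
├─╴ │ ╷ └─┴───┐ ╶─┐ │
│   │ │       │   │↓│
│ ┌─┘ ├─────┐ ├─╴ │ │
│ │   │     │ │   │↓│
├─┘ ┌─┘ ┌─┐ └─┴─┐ │ │
│   │   │ │     │ │↓│
│ ╶─┘ ┌─┘ └───┐ └─┤ │
│     │       │   │↓│
├─────┴───╴ ┌─┴─┐ ╵ │
│           │↓ ↰│  ↓│
│ ┌─┐ ┌───╴ │ ╷ ├─╴ │
│ │ │ │     │↓│↑│↓ ↲│
│ │ │ ├─────┤ │ ╵ ┌─┤
│ │ │ │     │↓│↑ ↲│ │
│ ╵ │ ╵ ╶─┐ ╵ └───┘ │
│   │     │  ↳ → → B│
└───┴─────┴─────────┘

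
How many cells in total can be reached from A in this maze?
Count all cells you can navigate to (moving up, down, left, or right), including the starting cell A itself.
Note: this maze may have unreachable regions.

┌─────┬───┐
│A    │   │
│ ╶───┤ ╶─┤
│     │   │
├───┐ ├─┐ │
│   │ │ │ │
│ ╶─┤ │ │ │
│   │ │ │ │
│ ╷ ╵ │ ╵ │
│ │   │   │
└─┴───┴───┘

Using BFS/flood-fill to find all reachable cells from A:
Maze size: 5 × 5 = 25 total cells
10 cell(s) are walled off and cannot be reached from A.
Reachable cells: 15

Reachable region (· marks reachable cells):

┌─────┬───┐
│A · ·│   │
│ ╶───┤ ╶─┤
│· · ·│   │
├───┐ ├─┐ │
│· ·│·│ │ │
│ ╶─┤ │ │ │
│· ·│·│ │ │
│ ╷ ╵ │ ╵ │
│·│· ·│   │
└─┴───┴───┘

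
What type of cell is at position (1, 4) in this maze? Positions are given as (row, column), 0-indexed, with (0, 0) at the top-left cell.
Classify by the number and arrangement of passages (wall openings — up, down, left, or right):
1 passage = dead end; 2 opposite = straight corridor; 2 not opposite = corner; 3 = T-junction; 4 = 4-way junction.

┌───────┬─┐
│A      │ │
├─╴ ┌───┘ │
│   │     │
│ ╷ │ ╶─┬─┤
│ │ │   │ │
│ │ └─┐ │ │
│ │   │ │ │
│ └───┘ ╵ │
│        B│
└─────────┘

Checking cell at (1, 4):
Number of passages: 2
Cell type: corner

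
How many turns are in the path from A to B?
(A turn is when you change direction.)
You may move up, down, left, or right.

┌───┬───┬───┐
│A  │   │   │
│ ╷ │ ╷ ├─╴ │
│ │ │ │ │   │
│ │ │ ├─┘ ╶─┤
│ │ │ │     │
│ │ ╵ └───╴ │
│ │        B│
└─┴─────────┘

Directions: right, down, down, down, right, right, right, right
Number of turns: 2

Solution:

┌───┬───┬───┐
│A ↓│   │   │
│ ╷ │ ╷ ├─╴ │
│ │↓│ │ │   │
│ │ │ ├─┘ ╶─┤
│ │↓│ │     │
│ │ ╵ └───╴ │
│ │↳ → → → B│
└─┴─────────┘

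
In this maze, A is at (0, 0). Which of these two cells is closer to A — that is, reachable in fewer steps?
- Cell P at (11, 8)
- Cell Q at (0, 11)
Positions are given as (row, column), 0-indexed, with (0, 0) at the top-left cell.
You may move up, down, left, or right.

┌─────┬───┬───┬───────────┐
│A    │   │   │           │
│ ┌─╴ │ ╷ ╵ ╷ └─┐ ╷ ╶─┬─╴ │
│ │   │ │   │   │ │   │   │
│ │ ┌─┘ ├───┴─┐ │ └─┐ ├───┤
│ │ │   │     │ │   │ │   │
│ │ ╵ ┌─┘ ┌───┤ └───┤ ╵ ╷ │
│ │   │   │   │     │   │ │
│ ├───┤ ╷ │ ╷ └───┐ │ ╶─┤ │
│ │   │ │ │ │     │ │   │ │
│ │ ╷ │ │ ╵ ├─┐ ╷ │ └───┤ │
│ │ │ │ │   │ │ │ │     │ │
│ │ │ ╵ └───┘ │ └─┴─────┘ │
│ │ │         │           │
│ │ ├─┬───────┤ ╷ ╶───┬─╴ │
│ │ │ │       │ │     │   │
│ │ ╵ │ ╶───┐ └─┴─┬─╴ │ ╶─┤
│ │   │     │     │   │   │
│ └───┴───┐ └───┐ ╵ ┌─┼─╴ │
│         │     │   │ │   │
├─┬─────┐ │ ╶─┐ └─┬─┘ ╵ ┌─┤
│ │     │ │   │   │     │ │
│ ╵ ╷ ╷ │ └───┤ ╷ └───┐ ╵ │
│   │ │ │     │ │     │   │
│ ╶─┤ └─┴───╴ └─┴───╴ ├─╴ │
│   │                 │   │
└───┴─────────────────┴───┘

Shortest path A → P at (11, 8): 25 steps
Shortest path A → Q at (0, 11): 65 steps

P is closer (25 steps vs 65 steps).

Path to P:

┌─────┬───┬───┬───────────┐
│A    │   │   │           │
│ ┌─╴ │ ╷ ╵ ╷ └─┐ ╷ ╶─┬─╴ │
│↓│   │ │   │   │ │   │   │
│ │ ┌─┘ ├───┴─┐ │ └─┐ ├───┤
│↓│ │   │     │ │   │ │   │
│ │ ╵ ┌─┘ ┌───┤ └───┤ ╵ ╷ │
│↓│   │   │   │     │   │ │
│ ├───┤ ╷ │ ╷ └───┐ │ ╶─┤ │
│↓│   │ │ │ │     │ │   │ │
│ │ ╷ │ │ ╵ ├─┐ ╷ │ └───┤ │
│↓│ │ │ │   │ │ │ │     │ │
│ │ │ ╵ └───┘ │ └─┴─────┘ │
│↓│ │         │           │
│ │ ├─┬───────┤ ╷ ╶───┬─╴ │
│↓│ │ │       │ │     │   │
│ │ ╵ │ ╶───┐ └─┴─┬─╴ │ ╶─┤
│↓│   │     │     │   │   │
│ └───┴───┐ └───┐ ╵ ┌─┼─╴ │
│↳ → → → ↓│     │   │ │   │
├─┬─────┐ │ ╶─┐ └─┬─┘ ╵ ┌─┤
│ │     │↓│   │   │     │ │
│ ╵ ╷ ╷ │ └───┤ ╷ └───┐ ╵ │
│   │ │ │↳ → ↓│ │P ← ↰│   │
│ ╶─┤ └─┴───╴ └─┴───╴ ├─╴ │
│   │        ↳ → → → ↑│   │
└───┴─────────────────┴───┘

Path to Q:

┌─────┬───┬───┬───────────┐
│A    │   │   │    ↱ → Q  │
│ ┌─╴ │ ╷ ╵ ╷ └─┐ ╷ ╶─┬─╴ │
│↓│   │ │   │   │ │↑ ↰│   │
│ │ ┌─┘ ├───┴─┐ │ └─┐ ├───┤
│↓│ │   │     │ │   │↑│↓ ↰│
│ │ ╵ ┌─┘ ┌───┤ └───┤ ╵ ╷ │
│↓│   │   │   │     │↑ ↲│↑│
│ ├───┤ ╷ │ ╷ └───┐ │ ╶─┤ │
│↓│   │ │ │ │     │ │   │↑│
│ │ ╷ │ │ ╵ ├─┐ ╷ │ └───┤ │
│↓│ │ │ │   │ │ │ │     │↑│
│ │ │ ╵ └───┘ │ └─┴─────┘ │
│↓│ │         │  ↱ → → → ↑│
│ │ ├─┬───────┤ ╷ ╶───┬─╴ │
│↓│ │ │↱ → → ↓│ │↑ ← ↰│   │
│ │ ╵ │ ╶───┐ └─┴─┬─╴ │ ╶─┤
│↓│   │↑ ← ↰│↳ → ↓│↱ ↑│   │
│ └───┴───┐ └───┐ ╵ ┌─┼─╴ │
│↳ → → → ↓│↑ ← ↰│↳ ↑│ │   │
├─┬─────┐ │ ╶─┐ └─┬─┘ ╵ ┌─┤
│ │     │↓│   │↑ ↰│     │ │
│ ╵ ╷ ╷ │ └───┤ ╷ └───┐ ╵ │
│   │ │ │↳ → ↓│ │↑ ← ↰│   │
│ ╶─┤ └─┴───╴ └─┴───╴ ├─╴ │
│   │        ↳ → → → ↑│   │
└───┴─────────────────┴───┘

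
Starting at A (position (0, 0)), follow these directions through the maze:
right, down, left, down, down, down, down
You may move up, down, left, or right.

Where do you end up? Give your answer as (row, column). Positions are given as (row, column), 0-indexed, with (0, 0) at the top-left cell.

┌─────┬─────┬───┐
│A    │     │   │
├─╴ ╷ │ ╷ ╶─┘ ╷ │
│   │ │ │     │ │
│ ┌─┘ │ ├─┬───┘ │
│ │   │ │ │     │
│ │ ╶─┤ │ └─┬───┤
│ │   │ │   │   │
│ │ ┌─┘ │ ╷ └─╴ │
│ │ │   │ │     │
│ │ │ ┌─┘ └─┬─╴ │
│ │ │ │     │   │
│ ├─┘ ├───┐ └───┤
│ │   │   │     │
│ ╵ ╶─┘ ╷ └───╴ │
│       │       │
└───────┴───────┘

Following directions step by step:
Start: (0, 0)
  right: (0, 0) → (0, 1)
  down: (0, 1) → (1, 1)
  left: (1, 1) → (1, 0)
  down: (1, 0) → (2, 0)
  down: (2, 0) → (3, 0)
  down: (3, 0) → (4, 0)
  down: (4, 0) → (5, 0)
Final position: (5, 0)

Path taken:

┌─────┬─────┬───┐
│A ↓  │     │   │
├─╴ ╷ │ ╷ ╶─┘ ╷ │
│↓ ↲│ │ │     │ │
│ ┌─┘ │ ├─┬───┘ │
│↓│   │ │ │     │
│ │ ╶─┤ │ └─┬───┤
│↓│   │ │   │   │
│ │ ┌─┘ │ ╷ └─╴ │
│↓│ │   │ │     │
│ │ │ ┌─┘ └─┬─╴ │
│B│ │ │     │   │
│ ├─┘ ├───┐ └───┤
│ │   │   │     │
│ ╵ ╶─┘ ╷ └───╴ │
│       │       │
└───────┴───────┘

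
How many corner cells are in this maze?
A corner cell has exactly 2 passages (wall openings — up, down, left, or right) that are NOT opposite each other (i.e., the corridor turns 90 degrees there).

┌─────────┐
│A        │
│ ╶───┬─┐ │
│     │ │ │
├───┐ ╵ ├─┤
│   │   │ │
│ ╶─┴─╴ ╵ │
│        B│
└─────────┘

Counting corner cells (2 non-opposite passages):
Total corners: 8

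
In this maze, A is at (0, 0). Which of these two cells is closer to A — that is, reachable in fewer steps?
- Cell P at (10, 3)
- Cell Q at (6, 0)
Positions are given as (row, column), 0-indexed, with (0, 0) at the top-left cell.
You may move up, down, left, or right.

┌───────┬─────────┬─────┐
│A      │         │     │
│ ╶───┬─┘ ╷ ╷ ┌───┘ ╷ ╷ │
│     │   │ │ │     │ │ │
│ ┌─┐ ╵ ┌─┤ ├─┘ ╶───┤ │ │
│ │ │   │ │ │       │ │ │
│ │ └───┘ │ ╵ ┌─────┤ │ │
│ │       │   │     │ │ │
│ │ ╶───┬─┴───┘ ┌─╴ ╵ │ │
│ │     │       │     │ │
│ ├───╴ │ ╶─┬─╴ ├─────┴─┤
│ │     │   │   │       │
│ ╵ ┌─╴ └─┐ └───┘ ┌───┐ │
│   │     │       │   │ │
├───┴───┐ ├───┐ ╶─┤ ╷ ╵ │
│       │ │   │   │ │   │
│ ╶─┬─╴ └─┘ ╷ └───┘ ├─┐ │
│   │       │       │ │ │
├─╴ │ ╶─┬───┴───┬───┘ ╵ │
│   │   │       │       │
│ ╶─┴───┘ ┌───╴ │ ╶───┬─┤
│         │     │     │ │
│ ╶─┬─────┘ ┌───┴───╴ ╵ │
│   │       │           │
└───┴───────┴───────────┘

Shortest path A → P at (10, 3): 69 steps
Shortest path A → Q at (6, 0): 6 steps

Q is closer (6 steps vs 69 steps).

Path to P:

┌───────┬─────────┬─────┐
│A      │↱ ↓      │↱ ↓  │
│ ╶───┬─┘ ╷ ╷ ┌───┘ ╷ ╷ │
│↳ → ↓│↱ ↑│↓│ │↱ → ↑│↓│ │
│ ┌─┐ ╵ ┌─┤ ├─┘ ╶───┤ │ │
│ │ │↳ ↑│ │↓│↱ ↑    │↓│ │
│ │ └───┘ │ ╵ ┌─────┤ │ │
│ │       │↳ ↑│↓ ← ↰│↓│ │
│ │ ╶───┬─┴───┘ ┌─╴ ╵ │ │
│ │     │↓ ← ← ↲│  ↑ ↲│ │
│ ├───╴ │ ╶─┬─╴ ├─────┴─┤
│ │     │↳ ↓│   │↱ → → ↓│
│ ╵ ┌─╴ └─┐ └───┘ ┌───┐ │
│   │     │↳ → → ↑│↓ ↰│↓│
├───┴───┐ ├───┐ ╶─┤ ╷ ╵ │
│↓ ← ← ↰│ │↓ ↰│   │↓│↑ ↲│
│ ╶─┬─╴ └─┘ ╷ └───┘ ├─┐ │
│↳ ↓│  ↑ ← ↲│↑ ← ← ↲│ │ │
├─╴ │ ╶─┬───┴───┬───┘ ╵ │
│↓ ↲│   │       │       │
│ ╶─┴───┘ ┌───╴ │ ╶───┬─┤
│↳ → → P  │     │     │ │
│ ╶─┬─────┘ ┌───┴───╴ ╵ │
│   │       │           │
└───┴───────┴───────────┘

Path to Q:

┌───────┬─────────┬─────┐
│A      │         │     │
│ ╶───┬─┘ ╷ ╷ ┌───┘ ╷ ╷ │
│↓    │   │ │ │     │ │ │
│ ┌─┐ ╵ ┌─┤ ├─┘ ╶───┤ │ │
│↓│ │   │ │ │       │ │ │
│ │ └───┘ │ ╵ ┌─────┤ │ │
│↓│       │   │     │ │ │
│ │ ╶───┬─┴───┘ ┌─╴ ╵ │ │
│↓│     │       │     │ │
│ ├───╴ │ ╶─┬─╴ ├─────┴─┤
│↓│     │   │   │       │
│ ╵ ┌─╴ └─┐ └───┘ ┌───┐ │
│Q  │     │       │   │ │
├───┴───┐ ├───┐ ╶─┤ ╷ ╵ │
│       │ │   │   │ │   │
│ ╶─┬─╴ └─┘ ╷ └───┘ ├─┐ │
│   │       │       │ │ │
├─╴ │ ╶─┬───┴───┬───┘ ╵ │
│   │   │       │       │
│ ╶─┴───┘ ┌───╴ │ ╶───┬─┤
│         │     │     │ │
│ ╶─┬─────┘ ┌───┴───╴ ╵ │
│   │       │           │
└───┴───────┴───────────┘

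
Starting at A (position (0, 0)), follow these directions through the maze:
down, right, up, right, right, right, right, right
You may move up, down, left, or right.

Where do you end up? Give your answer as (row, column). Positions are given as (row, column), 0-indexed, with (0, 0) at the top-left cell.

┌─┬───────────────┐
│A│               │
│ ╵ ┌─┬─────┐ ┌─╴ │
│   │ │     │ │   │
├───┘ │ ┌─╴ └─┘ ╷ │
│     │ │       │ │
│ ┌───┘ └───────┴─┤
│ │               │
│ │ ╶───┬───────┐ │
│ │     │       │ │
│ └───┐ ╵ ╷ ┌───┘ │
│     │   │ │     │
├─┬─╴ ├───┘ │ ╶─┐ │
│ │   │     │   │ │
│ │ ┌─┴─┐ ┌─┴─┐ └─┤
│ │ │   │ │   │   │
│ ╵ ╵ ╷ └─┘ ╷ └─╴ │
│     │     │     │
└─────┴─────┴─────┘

Following directions step by step:
Start: (0, 0)
  down: (0, 0) → (1, 0)
  right: (1, 0) → (1, 1)
  up: (1, 1) → (0, 1)
  right: (0, 1) → (0, 2)
  right: (0, 2) → (0, 3)
  right: (0, 3) → (0, 4)
  right: (0, 4) → (0, 5)
  right: (0, 5) → (0, 6)
Final position: (0, 6)

Path taken:

┌─┬───────────────┐
│A│↱ → → → → B    │
│ ╵ ┌─┬─────┐ ┌─╴ │
│↳ ↑│ │     │ │   │
├───┘ │ ┌─╴ └─┘ ╷ │
│     │ │       │ │
│ ┌───┘ └───────┴─┤
│ │               │
│ │ ╶───┬───────┐ │
│ │     │       │ │
│ └───┐ ╵ ╷ ┌───┘ │
│     │   │ │     │
├─┬─╴ ├───┘ │ ╶─┐ │
│ │   │     │   │ │
│ │ ┌─┴─┐ ┌─┴─┐ └─┤
│ │ │   │ │   │   │
│ ╵ ╵ ╷ └─┘ ╷ └─╴ │
│     │     │     │
└─────┴─────┴─────┘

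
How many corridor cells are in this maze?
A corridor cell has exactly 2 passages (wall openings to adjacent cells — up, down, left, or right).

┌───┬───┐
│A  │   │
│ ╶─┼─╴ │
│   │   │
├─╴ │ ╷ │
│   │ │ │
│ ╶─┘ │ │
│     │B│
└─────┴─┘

Counting cells with exactly 2 passages:
Total corridor cells: 12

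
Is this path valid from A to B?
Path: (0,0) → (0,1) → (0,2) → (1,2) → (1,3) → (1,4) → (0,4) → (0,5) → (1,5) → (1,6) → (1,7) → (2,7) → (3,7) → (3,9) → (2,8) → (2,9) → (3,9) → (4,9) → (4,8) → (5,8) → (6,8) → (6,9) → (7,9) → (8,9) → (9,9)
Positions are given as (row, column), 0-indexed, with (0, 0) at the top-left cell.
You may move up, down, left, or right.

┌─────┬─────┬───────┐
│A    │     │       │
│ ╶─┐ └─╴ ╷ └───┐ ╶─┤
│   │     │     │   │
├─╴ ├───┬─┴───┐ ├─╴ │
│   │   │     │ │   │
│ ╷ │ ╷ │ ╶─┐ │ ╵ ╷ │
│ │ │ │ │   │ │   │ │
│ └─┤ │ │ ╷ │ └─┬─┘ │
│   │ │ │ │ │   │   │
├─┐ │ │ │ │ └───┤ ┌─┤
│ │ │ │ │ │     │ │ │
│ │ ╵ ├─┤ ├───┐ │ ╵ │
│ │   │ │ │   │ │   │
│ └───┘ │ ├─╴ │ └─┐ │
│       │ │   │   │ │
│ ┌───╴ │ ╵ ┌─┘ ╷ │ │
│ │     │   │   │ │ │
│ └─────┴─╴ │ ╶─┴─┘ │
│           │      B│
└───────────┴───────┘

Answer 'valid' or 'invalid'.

Checking path validity:
Result: Invalid move at step 13: cannot move from (3, 7) to (3, 9).

invalid

Correct solution:

┌─────┬─────┬───────┐
│A → ↓│  ↱ ↓│       │
│ ╶─┐ └─╴ ╷ └───┐ ╶─┤
│   │↳ → ↑│↳ → ↓│   │
├─╴ ├───┬─┴───┐ ├─╴ │
│   │   │     │↓│↱ ↓│
│ ╷ │ ╷ │ ╶─┐ │ ╵ ╷ │
│ │ │ │ │   │ │↳ ↑│↓│
│ └─┤ │ │ ╷ │ └─┬─┘ │
│   │ │ │ │ │   │↓ ↲│
├─┐ │ │ │ │ └───┤ ┌─┤
│ │ │ │ │ │     │↓│ │
│ │ ╵ ├─┤ ├───┐ │ ╵ │
│ │   │ │ │   │ │↳ ↓│
│ └───┘ │ ├─╴ │ └─┐ │
│       │ │   │   │↓│
│ ┌───╴ │ ╵ ┌─┘ ╷ │ │
│ │     │   │   │ │↓│
│ └─────┴─╴ │ ╶─┴─┘ │
│           │      B│
└───────────┴───────┘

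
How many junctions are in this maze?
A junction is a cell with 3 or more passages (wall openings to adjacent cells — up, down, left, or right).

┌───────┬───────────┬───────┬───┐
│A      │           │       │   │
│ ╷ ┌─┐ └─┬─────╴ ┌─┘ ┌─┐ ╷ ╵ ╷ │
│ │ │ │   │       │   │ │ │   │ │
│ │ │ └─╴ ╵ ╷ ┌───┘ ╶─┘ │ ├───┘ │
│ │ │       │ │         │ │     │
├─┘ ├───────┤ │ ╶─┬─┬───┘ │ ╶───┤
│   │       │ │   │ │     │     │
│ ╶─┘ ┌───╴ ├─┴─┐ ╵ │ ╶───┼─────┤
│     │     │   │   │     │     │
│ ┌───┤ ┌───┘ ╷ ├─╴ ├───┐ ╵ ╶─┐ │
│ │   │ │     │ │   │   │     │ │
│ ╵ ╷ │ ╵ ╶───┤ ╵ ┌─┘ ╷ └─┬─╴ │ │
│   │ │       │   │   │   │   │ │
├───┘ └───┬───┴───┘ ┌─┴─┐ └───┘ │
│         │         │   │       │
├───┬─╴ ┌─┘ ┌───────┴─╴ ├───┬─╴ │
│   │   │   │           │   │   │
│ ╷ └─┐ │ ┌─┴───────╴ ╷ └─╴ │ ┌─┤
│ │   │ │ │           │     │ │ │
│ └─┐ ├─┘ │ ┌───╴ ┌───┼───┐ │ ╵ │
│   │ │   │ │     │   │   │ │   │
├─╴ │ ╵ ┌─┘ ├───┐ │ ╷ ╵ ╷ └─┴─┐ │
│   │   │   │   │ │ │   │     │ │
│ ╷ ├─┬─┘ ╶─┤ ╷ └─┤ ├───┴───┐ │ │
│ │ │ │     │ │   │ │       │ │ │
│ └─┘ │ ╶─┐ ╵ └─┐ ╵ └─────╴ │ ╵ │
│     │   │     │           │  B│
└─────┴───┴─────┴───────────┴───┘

Checking each cell for number of passages:

Junctions found (3+ passages):
  (0, 1): 3 passages
  (0, 8): 3 passages
  (0, 12): 3 passages
  (1, 6): 3 passages
  (2, 4): 3 passages
  (2, 9): 3 passages
  (4, 0): 3 passages
  (4, 9): 3 passages
  (5, 13): 3 passages
  (6, 4): 3 passages
  (7, 2): 3 passages
  (7, 3): 3 passages
  (7, 15): 3 passages
  (8, 3): 3 passages
  (8, 10): 3 passages
  (8, 11): 3 passages
  (9, 8): 3 passages
  (9, 13): 3 passages
  (10, 8): 3 passages
  (10, 15): 3 passages
  (11, 1): 3 passages
  (12, 4): 3 passages
  (13, 6): 3 passages
  (13, 9): 3 passages
Total junctions: 24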